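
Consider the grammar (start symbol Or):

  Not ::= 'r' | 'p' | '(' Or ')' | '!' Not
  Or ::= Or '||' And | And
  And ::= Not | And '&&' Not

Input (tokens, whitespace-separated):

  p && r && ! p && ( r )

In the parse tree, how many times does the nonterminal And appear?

5

[Or [And [And [And [And [Not p]] && [Not r]] && [Not ! [Not p]]] && [Not ( [Or [And [Not r]]] )]]]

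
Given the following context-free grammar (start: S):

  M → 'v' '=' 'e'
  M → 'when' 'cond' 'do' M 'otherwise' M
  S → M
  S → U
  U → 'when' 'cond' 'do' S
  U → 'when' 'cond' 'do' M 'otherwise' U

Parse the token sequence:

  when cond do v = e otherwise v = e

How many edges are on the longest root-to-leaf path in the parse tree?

[S [M when cond do [M v = e] otherwise [M v = e]]]

3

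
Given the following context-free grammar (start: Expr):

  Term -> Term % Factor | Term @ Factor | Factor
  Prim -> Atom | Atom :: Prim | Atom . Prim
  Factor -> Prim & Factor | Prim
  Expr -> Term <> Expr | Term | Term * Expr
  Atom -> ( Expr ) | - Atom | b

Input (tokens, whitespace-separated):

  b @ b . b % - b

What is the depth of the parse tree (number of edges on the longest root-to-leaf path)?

[Expr [Term [Term [Term [Factor [Prim [Atom b]]]] @ [Factor [Prim [Atom b] . [Prim [Atom b]]]]] % [Factor [Prim [Atom - [Atom b]]]]]]

7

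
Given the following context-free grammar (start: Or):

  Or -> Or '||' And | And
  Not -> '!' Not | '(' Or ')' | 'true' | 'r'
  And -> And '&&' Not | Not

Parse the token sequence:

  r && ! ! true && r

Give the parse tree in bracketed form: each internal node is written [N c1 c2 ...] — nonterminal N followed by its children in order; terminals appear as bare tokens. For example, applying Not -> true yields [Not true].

[Or [And [And [And [Not r]] && [Not ! [Not ! [Not true]]]] && [Not r]]]

Or
And
And && Not
And && Not && Not
Not && Not && Not
r && Not && Not
r && ! Not && Not
r && ! ! Not && Not
r && ! ! true && Not
r && ! ! true && r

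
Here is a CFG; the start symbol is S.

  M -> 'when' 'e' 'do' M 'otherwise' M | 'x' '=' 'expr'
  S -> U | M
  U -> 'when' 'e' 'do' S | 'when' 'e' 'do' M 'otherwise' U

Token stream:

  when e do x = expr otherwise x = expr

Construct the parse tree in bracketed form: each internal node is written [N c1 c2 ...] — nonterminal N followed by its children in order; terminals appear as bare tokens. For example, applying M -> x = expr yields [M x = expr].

S
M
when e do M otherwise M
when e do x = expr otherwise M
when e do x = expr otherwise x = expr

[S [M when e do [M x = expr] otherwise [M x = expr]]]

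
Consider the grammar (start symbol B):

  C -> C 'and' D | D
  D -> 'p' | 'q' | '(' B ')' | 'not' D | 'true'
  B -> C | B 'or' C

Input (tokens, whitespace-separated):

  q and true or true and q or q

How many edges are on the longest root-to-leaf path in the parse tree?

6

[B [B [B [C [C [D q]] and [D true]]] or [C [C [D true]] and [D q]]] or [C [D q]]]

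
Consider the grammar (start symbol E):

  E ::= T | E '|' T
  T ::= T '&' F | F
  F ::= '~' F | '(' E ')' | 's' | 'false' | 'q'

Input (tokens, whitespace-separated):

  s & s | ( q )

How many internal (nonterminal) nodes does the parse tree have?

11

[E [E [T [T [F s]] & [F s]]] | [T [F ( [E [T [F q]]] )]]]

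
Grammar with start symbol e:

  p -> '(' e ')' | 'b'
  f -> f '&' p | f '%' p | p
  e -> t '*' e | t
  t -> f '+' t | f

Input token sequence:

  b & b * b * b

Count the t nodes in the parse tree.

3

[e [t [f [f [p b]] & [p b]]] * [e [t [f [p b]]] * [e [t [f [p b]]]]]]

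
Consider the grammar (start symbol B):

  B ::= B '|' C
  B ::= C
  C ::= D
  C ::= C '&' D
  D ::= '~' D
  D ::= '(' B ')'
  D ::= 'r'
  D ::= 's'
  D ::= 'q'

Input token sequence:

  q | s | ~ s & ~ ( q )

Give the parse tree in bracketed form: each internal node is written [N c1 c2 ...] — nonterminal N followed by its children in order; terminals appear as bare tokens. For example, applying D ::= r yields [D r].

[B [B [B [C [D q]]] | [C [D s]]] | [C [C [D ~ [D s]]] & [D ~ [D ( [B [C [D q]]] )]]]]

B
B | C
B | C | C
C | C | C
D | C | C
q | C | C
q | D | C
q | s | C
q | s | C & D
q | s | D & D
q | s | ~ D & D
q | s | ~ s & D
q | s | ~ s & ~ D
q | s | ~ s & ~ ( B )
q | s | ~ s & ~ ( C )
q | s | ~ s & ~ ( D )
q | s | ~ s & ~ ( q )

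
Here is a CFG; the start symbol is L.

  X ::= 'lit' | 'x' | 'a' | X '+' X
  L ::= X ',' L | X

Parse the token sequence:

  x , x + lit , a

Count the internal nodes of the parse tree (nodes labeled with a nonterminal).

[L [X x] , [L [X [X x] + [X lit]] , [L [X a]]]]

8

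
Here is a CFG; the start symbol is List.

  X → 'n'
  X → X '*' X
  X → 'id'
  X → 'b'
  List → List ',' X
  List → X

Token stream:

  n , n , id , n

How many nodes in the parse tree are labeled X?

[List [List [List [List [X n]] , [X n]] , [X id]] , [X n]]

4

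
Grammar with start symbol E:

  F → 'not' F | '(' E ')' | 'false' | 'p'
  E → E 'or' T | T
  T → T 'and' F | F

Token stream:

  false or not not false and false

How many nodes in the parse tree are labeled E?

[E [E [T [F false]]] or [T [T [F not [F not [F false]]]] and [F false]]]

2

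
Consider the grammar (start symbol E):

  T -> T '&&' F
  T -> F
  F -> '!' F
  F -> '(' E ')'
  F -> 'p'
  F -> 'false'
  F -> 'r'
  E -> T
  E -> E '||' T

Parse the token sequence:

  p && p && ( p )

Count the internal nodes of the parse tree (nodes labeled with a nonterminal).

[E [T [T [T [F p]] && [F p]] && [F ( [E [T [F p]]] )]]]

10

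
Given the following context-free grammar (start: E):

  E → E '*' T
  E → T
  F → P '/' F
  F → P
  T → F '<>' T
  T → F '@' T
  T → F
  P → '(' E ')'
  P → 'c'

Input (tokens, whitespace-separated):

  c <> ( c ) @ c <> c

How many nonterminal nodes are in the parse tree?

17

[E [T [F [P c]] <> [T [F [P ( [E [T [F [P c]]]] )]] @ [T [F [P c]] <> [T [F [P c]]]]]]]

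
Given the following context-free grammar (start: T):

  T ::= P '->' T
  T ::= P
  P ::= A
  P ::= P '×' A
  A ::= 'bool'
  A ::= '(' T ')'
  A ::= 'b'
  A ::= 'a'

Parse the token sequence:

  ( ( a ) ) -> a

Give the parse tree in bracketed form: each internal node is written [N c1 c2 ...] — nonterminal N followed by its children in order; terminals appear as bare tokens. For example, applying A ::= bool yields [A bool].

[T [P [A ( [T [P [A ( [T [P [A a]]] )]]] )]] -> [T [P [A a]]]]

T
P -> T
A -> T
( T ) -> T
( P ) -> T
( A ) -> T
( ( T ) ) -> T
( ( P ) ) -> T
( ( A ) ) -> T
( ( a ) ) -> T
( ( a ) ) -> P
( ( a ) ) -> A
( ( a ) ) -> a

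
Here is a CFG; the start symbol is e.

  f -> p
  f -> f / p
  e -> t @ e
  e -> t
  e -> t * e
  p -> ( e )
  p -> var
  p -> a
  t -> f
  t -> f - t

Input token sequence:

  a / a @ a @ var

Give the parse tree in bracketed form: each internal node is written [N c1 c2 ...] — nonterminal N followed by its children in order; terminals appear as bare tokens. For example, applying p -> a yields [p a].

e
t @ e
f @ e
f / p @ e
p / p @ e
a / p @ e
a / a @ e
a / a @ t @ e
a / a @ f @ e
a / a @ p @ e
a / a @ a @ e
a / a @ a @ t
a / a @ a @ f
a / a @ a @ p
a / a @ a @ var

[e [t [f [f [p a]] / [p a]]] @ [e [t [f [p a]]] @ [e [t [f [p var]]]]]]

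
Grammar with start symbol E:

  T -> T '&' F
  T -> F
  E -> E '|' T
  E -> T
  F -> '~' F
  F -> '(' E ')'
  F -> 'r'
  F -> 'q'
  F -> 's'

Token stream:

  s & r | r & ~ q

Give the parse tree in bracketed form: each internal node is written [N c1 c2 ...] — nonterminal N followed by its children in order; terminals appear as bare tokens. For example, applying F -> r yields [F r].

E
E | T
T | T
T & F | T
F & F | T
s & F | T
s & r | T
s & r | T & F
s & r | F & F
s & r | r & F
s & r | r & ~ F
s & r | r & ~ q

[E [E [T [T [F s]] & [F r]]] | [T [T [F r]] & [F ~ [F q]]]]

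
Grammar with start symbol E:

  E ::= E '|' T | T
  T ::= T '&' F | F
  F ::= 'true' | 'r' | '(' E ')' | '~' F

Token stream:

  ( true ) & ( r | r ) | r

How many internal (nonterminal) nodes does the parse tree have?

17

[E [E [T [T [F ( [E [T [F true]]] )]] & [F ( [E [E [T [F r]]] | [T [F r]]] )]]] | [T [F r]]]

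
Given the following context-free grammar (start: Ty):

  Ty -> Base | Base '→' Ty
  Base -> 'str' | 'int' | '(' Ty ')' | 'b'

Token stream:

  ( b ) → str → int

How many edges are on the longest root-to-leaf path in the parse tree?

[Ty [Base ( [Ty [Base b]] )] → [Ty [Base str] → [Ty [Base int]]]]

4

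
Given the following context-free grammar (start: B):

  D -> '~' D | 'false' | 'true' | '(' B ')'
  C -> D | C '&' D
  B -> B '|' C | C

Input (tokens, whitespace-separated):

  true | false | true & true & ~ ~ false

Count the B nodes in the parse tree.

[B [B [B [C [D true]]] | [C [D false]]] | [C [C [C [D true]] & [D true]] & [D ~ [D ~ [D false]]]]]

3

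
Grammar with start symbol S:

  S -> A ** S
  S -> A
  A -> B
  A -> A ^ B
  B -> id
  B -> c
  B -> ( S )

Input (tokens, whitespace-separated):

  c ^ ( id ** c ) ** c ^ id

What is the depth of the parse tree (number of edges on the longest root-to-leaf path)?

7

[S [A [A [B c]] ^ [B ( [S [A [B id]] ** [S [A [B c]]]] )]] ** [S [A [A [B c]] ^ [B id]]]]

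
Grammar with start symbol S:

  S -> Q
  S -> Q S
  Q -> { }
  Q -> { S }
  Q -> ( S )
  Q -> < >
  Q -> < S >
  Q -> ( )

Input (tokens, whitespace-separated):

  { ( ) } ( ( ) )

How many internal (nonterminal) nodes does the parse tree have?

[S [Q { [S [Q ( )]] }] [S [Q ( [S [Q ( )]] )]]]

8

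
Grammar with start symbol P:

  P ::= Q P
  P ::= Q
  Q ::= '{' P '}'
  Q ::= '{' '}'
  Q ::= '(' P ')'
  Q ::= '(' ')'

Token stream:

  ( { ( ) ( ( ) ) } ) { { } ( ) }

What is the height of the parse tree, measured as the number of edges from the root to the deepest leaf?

[P [Q ( [P [Q { [P [Q ( )] [P [Q ( [P [Q ( )]] )]]] }]] )] [P [Q { [P [Q { }] [P [Q ( )]]] }]]]

9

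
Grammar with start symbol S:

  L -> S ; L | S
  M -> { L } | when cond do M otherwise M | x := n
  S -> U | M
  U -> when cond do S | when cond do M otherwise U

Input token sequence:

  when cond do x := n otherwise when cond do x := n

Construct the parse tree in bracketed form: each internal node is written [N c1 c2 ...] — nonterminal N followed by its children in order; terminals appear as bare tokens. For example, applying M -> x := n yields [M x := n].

S
U
when cond do M otherwise U
when cond do x := n otherwise U
when cond do x := n otherwise when cond do S
when cond do x := n otherwise when cond do M
when cond do x := n otherwise when cond do x := n

[S [U when cond do [M x := n] otherwise [U when cond do [S [M x := n]]]]]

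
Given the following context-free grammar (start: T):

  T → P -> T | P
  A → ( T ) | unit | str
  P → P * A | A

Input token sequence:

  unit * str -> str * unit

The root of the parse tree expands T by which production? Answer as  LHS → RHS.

[T [P [P [A unit]] * [A str]] -> [T [P [P [A str]] * [A unit]]]]

T → P -> T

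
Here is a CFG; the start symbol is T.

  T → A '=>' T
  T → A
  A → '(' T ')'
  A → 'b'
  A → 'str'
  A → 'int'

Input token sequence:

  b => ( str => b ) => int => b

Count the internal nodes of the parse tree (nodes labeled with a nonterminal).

12

[T [A b] => [T [A ( [T [A str] => [T [A b]]] )] => [T [A int] => [T [A b]]]]]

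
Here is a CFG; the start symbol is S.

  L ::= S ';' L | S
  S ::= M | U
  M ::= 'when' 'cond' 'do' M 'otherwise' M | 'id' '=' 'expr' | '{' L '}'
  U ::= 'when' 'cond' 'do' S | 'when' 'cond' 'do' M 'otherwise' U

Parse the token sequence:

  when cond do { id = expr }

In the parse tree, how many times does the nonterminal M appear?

2

[S [U when cond do [S [M { [L [S [M id = expr]]] }]]]]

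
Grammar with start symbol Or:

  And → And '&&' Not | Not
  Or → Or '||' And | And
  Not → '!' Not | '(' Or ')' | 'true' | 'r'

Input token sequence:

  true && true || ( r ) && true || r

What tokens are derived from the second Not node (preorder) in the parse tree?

true

[Or [Or [Or [And [And [Not true]] && [Not true]]] || [And [And [Not ( [Or [And [Not r]]] )]] && [Not true]]] || [And [Not r]]]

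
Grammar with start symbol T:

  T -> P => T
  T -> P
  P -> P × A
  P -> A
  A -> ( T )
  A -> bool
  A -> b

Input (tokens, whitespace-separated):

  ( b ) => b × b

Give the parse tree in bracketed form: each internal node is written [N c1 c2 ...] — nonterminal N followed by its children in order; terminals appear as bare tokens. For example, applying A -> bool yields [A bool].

[T [P [A ( [T [P [A b]]] )]] => [T [P [P [A b]] × [A b]]]]

T
P => T
A => T
( T ) => T
( P ) => T
( A ) => T
( b ) => T
( b ) => P
( b ) => P × A
( b ) => A × A
( b ) => b × A
( b ) => b × b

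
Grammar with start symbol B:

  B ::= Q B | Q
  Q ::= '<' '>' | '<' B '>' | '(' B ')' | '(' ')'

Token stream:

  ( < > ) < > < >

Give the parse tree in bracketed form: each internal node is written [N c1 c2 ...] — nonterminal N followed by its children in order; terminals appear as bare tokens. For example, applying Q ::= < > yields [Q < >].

B
Q B
( B ) B
( Q ) B
( < > ) B
( < > ) Q B
( < > ) < > B
( < > ) < > Q
( < > ) < > < >

[B [Q ( [B [Q < >]] )] [B [Q < >] [B [Q < >]]]]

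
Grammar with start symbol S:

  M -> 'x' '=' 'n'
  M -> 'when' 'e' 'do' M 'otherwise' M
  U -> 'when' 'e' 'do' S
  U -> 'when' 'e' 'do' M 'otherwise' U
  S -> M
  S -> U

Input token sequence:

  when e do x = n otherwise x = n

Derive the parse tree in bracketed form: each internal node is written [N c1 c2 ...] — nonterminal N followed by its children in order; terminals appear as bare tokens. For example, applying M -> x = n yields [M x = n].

[S [M when e do [M x = n] otherwise [M x = n]]]

S
M
when e do M otherwise M
when e do x = n otherwise M
when e do x = n otherwise x = n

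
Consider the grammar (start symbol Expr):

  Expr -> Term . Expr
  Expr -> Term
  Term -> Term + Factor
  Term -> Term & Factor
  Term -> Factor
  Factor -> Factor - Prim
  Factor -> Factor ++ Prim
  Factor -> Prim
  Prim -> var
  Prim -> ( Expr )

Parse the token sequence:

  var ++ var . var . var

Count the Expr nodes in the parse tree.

[Expr [Term [Factor [Factor [Prim var]] ++ [Prim var]]] . [Expr [Term [Factor [Prim var]]] . [Expr [Term [Factor [Prim var]]]]]]

3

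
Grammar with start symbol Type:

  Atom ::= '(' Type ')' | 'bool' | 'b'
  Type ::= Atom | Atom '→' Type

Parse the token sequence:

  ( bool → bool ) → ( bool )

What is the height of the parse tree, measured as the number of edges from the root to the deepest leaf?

5

[Type [Atom ( [Type [Atom bool] → [Type [Atom bool]]] )] → [Type [Atom ( [Type [Atom bool]] )]]]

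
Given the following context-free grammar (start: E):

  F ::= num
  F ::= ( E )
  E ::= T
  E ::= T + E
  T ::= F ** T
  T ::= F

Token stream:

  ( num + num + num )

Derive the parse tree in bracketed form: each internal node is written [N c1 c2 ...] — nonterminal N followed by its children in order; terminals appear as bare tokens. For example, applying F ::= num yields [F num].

E
T
F
( E )
( T + E )
( F + E )
( num + E )
( num + T + E )
( num + F + E )
( num + num + E )
( num + num + T )
( num + num + F )
( num + num + num )

[E [T [F ( [E [T [F num]] + [E [T [F num]] + [E [T [F num]]]]] )]]]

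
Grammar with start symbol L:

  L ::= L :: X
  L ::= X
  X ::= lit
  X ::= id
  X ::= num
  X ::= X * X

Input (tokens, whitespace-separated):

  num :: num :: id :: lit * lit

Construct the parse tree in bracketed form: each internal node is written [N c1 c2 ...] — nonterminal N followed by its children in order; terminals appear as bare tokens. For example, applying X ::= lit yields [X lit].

L
L :: X
L :: X :: X
L :: X :: X :: X
X :: X :: X :: X
num :: X :: X :: X
num :: num :: X :: X
num :: num :: id :: X
num :: num :: id :: X * X
num :: num :: id :: lit * X
num :: num :: id :: lit * lit

[L [L [L [L [X num]] :: [X num]] :: [X id]] :: [X [X lit] * [X lit]]]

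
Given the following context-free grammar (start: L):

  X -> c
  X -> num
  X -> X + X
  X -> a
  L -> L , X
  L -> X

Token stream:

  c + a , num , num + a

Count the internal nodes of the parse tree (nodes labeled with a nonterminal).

10

[L [L [L [X [X c] + [X a]]] , [X num]] , [X [X num] + [X a]]]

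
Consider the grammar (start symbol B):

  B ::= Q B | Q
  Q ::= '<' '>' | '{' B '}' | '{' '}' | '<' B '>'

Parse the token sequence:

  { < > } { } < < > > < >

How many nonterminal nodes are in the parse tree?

12

[B [Q { [B [Q < >]] }] [B [Q { }] [B [Q < [B [Q < >]] >] [B [Q < >]]]]]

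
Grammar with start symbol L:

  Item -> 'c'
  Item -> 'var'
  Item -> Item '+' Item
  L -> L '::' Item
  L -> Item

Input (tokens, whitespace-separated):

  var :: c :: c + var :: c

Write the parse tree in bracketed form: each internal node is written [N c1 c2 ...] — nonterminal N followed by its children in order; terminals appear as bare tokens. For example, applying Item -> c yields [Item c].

L
L :: Item
L :: Item :: Item
L :: Item :: Item :: Item
Item :: Item :: Item :: Item
var :: Item :: Item :: Item
var :: c :: Item :: Item
var :: c :: Item + Item :: Item
var :: c :: c + Item :: Item
var :: c :: c + var :: Item
var :: c :: c + var :: c

[L [L [L [L [Item var]] :: [Item c]] :: [Item [Item c] + [Item var]]] :: [Item c]]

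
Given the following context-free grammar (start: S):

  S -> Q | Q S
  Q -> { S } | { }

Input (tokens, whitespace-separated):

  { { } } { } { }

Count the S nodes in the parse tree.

4

[S [Q { [S [Q { }]] }] [S [Q { }] [S [Q { }]]]]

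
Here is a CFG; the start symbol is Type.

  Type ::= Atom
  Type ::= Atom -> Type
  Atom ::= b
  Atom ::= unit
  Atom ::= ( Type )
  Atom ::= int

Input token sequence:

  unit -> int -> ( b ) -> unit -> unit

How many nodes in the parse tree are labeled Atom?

[Type [Atom unit] -> [Type [Atom int] -> [Type [Atom ( [Type [Atom b]] )] -> [Type [Atom unit] -> [Type [Atom unit]]]]]]

6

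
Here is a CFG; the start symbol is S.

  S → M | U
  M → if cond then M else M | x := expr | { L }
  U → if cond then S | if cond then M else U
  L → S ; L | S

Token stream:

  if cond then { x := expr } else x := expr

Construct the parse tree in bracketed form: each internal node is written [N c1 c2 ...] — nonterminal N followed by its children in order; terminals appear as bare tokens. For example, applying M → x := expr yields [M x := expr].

S
M
if cond then M else M
if cond then { L } else M
if cond then { S } else M
if cond then { M } else M
if cond then { x := expr } else M
if cond then { x := expr } else x := expr

[S [M if cond then [M { [L [S [M x := expr]]] }] else [M x := expr]]]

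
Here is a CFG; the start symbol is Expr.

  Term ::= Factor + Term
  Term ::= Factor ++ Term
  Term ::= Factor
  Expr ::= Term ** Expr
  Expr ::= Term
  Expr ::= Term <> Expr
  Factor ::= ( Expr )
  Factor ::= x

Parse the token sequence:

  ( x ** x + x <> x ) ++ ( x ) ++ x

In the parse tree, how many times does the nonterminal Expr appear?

5

[Expr [Term [Factor ( [Expr [Term [Factor x]] ** [Expr [Term [Factor x] + [Term [Factor x]]] <> [Expr [Term [Factor x]]]]] )] ++ [Term [Factor ( [Expr [Term [Factor x]]] )] ++ [Term [Factor x]]]]]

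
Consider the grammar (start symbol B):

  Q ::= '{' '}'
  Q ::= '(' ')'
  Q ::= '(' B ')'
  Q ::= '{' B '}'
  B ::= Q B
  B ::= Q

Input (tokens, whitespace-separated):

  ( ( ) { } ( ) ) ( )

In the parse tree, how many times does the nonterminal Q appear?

[B [Q ( [B [Q ( )] [B [Q { }] [B [Q ( )]]]] )] [B [Q ( )]]]

5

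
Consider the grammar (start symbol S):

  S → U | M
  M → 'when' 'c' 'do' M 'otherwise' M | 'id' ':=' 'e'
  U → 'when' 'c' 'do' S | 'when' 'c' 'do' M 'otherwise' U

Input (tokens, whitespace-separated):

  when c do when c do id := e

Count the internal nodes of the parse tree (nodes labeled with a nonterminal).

6

[S [U when c do [S [U when c do [S [M id := e]]]]]]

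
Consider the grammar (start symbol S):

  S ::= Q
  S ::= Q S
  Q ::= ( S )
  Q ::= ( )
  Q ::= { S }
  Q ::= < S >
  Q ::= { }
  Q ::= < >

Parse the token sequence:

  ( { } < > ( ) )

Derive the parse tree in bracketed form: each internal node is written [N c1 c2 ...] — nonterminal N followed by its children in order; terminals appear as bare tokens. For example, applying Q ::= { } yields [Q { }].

[S [Q ( [S [Q { }] [S [Q < >] [S [Q ( )]]]] )]]

S
Q
( S )
( Q S )
( { } S )
( { } Q S )
( { } < > S )
( { } < > Q )
( { } < > ( ) )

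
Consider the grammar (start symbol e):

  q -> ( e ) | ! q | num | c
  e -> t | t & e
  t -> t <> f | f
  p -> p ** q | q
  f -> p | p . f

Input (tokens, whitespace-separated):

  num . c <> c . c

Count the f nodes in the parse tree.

4

[e [t [t [f [p [q num]] . [f [p [q c]]]]] <> [f [p [q c]] . [f [p [q c]]]]]]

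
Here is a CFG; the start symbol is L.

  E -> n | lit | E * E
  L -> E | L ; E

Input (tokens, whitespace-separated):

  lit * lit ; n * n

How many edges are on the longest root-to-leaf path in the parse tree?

4

[L [L [E [E lit] * [E lit]]] ; [E [E n] * [E n]]]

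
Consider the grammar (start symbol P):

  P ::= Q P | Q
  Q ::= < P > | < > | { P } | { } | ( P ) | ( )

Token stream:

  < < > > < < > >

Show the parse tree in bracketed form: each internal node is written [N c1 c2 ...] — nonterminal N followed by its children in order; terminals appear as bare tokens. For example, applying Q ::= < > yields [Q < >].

[P [Q < [P [Q < >]] >] [P [Q < [P [Q < >]] >]]]

P
Q P
< P > P
< Q > P
< < > > P
< < > > Q
< < > > < P >
< < > > < Q >
< < > > < < > >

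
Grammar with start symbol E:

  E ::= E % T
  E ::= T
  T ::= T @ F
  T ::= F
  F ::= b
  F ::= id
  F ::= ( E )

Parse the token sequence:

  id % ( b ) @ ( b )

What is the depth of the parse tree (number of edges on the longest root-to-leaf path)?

[E [E [T [F id]]] % [T [T [F ( [E [T [F b]]] )]] @ [F ( [E [T [F b]]] )]]]

7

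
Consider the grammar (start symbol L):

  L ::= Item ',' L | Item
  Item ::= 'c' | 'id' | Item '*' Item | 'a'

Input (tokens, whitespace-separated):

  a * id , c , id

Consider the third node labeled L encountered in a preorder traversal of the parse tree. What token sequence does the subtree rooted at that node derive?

[L [Item [Item a] * [Item id]] , [L [Item c] , [L [Item id]]]]

id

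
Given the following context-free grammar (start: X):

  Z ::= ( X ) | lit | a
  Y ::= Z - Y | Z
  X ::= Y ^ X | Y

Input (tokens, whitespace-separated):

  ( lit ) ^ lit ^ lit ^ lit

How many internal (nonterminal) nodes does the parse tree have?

15

[X [Y [Z ( [X [Y [Z lit]]] )]] ^ [X [Y [Z lit]] ^ [X [Y [Z lit]] ^ [X [Y [Z lit]]]]]]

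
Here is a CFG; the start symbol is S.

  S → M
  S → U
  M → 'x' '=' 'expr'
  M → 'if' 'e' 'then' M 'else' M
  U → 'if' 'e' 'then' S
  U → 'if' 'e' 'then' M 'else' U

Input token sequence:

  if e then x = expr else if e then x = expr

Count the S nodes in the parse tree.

[S [U if e then [M x = expr] else [U if e then [S [M x = expr]]]]]

2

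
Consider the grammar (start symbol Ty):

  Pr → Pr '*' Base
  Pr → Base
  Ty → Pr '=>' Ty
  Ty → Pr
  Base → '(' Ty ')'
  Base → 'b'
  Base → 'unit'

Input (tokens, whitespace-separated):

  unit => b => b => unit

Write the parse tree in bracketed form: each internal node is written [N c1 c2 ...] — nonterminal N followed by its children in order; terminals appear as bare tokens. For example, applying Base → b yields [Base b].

[Ty [Pr [Base unit]] => [Ty [Pr [Base b]] => [Ty [Pr [Base b]] => [Ty [Pr [Base unit]]]]]]

Ty
Pr => Ty
Base => Ty
unit => Ty
unit => Pr => Ty
unit => Base => Ty
unit => b => Ty
unit => b => Pr => Ty
unit => b => Base => Ty
unit => b => b => Ty
unit => b => b => Pr
unit => b => b => Base
unit => b => b => unit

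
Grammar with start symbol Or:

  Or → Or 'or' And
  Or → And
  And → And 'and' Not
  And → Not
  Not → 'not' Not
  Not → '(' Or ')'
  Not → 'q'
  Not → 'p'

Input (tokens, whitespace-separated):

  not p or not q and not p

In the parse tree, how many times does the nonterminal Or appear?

2

[Or [Or [And [Not not [Not p]]]] or [And [And [Not not [Not q]]] and [Not not [Not p]]]]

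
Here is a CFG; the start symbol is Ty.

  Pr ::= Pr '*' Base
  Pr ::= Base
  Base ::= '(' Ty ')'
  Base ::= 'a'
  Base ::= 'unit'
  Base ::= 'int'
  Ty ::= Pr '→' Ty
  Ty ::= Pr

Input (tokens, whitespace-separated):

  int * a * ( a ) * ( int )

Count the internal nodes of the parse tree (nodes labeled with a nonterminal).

15

[Ty [Pr [Pr [Pr [Pr [Base int]] * [Base a]] * [Base ( [Ty [Pr [Base a]]] )]] * [Base ( [Ty [Pr [Base int]]] )]]]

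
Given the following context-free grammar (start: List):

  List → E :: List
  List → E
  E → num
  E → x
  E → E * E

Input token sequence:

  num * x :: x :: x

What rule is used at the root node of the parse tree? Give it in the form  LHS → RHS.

[List [E [E num] * [E x]] :: [List [E x] :: [List [E x]]]]

List → E :: List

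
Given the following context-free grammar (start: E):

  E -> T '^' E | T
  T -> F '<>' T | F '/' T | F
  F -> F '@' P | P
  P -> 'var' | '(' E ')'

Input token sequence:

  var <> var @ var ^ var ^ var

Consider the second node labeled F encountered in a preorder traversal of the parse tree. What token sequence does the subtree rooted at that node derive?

[E [T [F [P var]] <> [T [F [F [P var]] @ [P var]]]] ^ [E [T [F [P var]]] ^ [E [T [F [P var]]]]]]

var @ var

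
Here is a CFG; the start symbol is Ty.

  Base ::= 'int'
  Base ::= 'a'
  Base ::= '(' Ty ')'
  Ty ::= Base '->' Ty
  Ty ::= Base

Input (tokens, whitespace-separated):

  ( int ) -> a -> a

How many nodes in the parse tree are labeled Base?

4

[Ty [Base ( [Ty [Base int]] )] -> [Ty [Base a] -> [Ty [Base a]]]]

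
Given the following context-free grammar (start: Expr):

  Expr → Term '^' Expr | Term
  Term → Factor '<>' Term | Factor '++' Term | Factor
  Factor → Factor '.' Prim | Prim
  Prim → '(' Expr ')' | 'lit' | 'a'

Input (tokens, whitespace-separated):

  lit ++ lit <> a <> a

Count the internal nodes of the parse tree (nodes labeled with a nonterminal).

[Expr [Term [Factor [Prim lit]] ++ [Term [Factor [Prim lit]] <> [Term [Factor [Prim a]] <> [Term [Factor [Prim a]]]]]]]

13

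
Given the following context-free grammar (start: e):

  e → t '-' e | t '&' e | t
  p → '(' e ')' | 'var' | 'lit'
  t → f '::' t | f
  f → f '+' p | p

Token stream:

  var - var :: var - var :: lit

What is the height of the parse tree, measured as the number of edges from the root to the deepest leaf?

[e [t [f [p var]]] - [e [t [f [p var]] :: [t [f [p var]]]] - [e [t [f [p var]] :: [t [f [p lit]]]]]]]

7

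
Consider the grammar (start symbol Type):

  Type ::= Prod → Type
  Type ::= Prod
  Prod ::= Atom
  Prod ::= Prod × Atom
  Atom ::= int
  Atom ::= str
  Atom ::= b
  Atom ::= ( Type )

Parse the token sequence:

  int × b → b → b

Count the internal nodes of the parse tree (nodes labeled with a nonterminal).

[Type [Prod [Prod [Atom int]] × [Atom b]] → [Type [Prod [Atom b]] → [Type [Prod [Atom b]]]]]

11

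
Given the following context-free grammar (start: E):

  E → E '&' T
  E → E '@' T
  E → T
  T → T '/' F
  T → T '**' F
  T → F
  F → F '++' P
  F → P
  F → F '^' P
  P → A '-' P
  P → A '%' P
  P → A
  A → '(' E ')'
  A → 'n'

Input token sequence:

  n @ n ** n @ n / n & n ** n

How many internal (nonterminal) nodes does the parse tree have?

[E [E [E [E [T [F [P [A n]]]]] @ [T [T [F [P [A n]]]] ** [F [P [A n]]]]] @ [T [T [F [P [A n]]]] / [F [P [A n]]]]] & [T [T [F [P [A n]]]] ** [F [P [A n]]]]]

32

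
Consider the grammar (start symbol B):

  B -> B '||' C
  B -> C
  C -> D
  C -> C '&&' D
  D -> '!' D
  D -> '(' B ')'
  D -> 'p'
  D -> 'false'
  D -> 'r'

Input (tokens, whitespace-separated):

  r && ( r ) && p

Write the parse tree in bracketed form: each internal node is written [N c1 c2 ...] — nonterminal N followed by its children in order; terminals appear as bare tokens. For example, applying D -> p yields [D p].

B
C
C && D
C && D && D
D && D && D
r && D && D
r && ( B ) && D
r && ( C ) && D
r && ( D ) && D
r && ( r ) && D
r && ( r ) && p

[B [C [C [C [D r]] && [D ( [B [C [D r]]] )]] && [D p]]]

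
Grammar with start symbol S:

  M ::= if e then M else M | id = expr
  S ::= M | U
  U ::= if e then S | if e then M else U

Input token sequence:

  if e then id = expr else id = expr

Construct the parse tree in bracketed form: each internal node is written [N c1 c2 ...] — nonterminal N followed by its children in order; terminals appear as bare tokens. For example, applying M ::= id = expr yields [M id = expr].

S
M
if e then M else M
if e then id = expr else M
if e then id = expr else id = expr

[S [M if e then [M id = expr] else [M id = expr]]]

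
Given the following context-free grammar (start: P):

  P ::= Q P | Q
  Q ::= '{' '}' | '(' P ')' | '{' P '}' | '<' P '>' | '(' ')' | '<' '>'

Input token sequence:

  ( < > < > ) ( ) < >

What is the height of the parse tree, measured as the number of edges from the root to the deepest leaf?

[P [Q ( [P [Q < >] [P [Q < >]]] )] [P [Q ( )] [P [Q < >]]]]

5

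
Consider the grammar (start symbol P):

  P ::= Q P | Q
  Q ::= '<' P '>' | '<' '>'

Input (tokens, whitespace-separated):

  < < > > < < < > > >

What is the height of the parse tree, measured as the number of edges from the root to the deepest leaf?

7

[P [Q < [P [Q < >]] >] [P [Q < [P [Q < [P [Q < >]] >]] >]]]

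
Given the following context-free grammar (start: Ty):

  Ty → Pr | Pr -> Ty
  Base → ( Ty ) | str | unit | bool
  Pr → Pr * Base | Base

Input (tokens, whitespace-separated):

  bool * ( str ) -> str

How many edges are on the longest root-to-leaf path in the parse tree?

[Ty [Pr [Pr [Base bool]] * [Base ( [Ty [Pr [Base str]]] )]] -> [Ty [Pr [Base str]]]]

6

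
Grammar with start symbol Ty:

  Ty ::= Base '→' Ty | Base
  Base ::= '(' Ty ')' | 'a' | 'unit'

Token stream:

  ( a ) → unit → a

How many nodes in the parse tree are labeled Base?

4

[Ty [Base ( [Ty [Base a]] )] → [Ty [Base unit] → [Ty [Base a]]]]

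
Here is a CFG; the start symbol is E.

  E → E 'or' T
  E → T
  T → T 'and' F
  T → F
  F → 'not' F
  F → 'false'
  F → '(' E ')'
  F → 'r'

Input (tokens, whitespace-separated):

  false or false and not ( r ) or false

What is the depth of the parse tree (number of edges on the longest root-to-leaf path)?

8

[E [E [E [T [F false]]] or [T [T [F false]] and [F not [F ( [E [T [F r]]] )]]]] or [T [F false]]]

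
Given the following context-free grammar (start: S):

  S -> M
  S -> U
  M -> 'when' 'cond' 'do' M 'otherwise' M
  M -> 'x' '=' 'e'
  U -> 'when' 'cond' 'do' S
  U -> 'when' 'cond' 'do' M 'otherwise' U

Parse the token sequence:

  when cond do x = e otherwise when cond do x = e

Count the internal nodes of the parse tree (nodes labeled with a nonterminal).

6

[S [U when cond do [M x = e] otherwise [U when cond do [S [M x = e]]]]]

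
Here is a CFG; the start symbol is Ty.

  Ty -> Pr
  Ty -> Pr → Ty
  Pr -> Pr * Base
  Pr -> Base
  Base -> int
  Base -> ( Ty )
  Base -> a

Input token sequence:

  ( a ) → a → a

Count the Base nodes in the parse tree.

4

[Ty [Pr [Base ( [Ty [Pr [Base a]]] )]] → [Ty [Pr [Base a]] → [Ty [Pr [Base a]]]]]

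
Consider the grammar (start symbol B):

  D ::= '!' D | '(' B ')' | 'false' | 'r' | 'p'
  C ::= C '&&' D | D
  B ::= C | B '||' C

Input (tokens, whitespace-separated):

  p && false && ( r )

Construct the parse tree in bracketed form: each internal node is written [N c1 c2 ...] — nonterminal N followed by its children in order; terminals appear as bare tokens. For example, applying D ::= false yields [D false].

[B [C [C [C [D p]] && [D false]] && [D ( [B [C [D r]]] )]]]

B
C
C && D
C && D && D
D && D && D
p && D && D
p && false && D
p && false && ( B )
p && false && ( C )
p && false && ( D )
p && false && ( r )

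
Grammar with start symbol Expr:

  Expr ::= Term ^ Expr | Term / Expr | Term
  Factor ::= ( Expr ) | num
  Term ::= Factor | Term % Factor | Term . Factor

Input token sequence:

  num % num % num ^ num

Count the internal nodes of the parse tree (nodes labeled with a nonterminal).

10

[Expr [Term [Term [Term [Factor num]] % [Factor num]] % [Factor num]] ^ [Expr [Term [Factor num]]]]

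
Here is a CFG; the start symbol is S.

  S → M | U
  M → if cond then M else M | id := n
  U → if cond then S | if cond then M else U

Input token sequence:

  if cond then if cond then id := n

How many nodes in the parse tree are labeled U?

[S [U if cond then [S [U if cond then [S [M id := n]]]]]]

2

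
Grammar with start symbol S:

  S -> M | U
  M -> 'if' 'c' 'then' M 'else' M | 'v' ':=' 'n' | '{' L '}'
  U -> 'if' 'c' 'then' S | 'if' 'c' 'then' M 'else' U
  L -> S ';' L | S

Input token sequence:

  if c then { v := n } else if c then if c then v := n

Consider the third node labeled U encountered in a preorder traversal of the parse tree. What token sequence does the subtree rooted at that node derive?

if c then v := n

[S [U if c then [M { [L [S [M v := n]]] }] else [U if c then [S [U if c then [S [M v := n]]]]]]]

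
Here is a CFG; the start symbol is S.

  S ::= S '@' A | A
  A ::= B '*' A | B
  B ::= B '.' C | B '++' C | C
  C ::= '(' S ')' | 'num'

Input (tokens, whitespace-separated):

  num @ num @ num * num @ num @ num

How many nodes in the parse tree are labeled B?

6

[S [S [S [S [S [A [B [C num]]]] @ [A [B [C num]]]] @ [A [B [C num]] * [A [B [C num]]]]] @ [A [B [C num]]]] @ [A [B [C num]]]]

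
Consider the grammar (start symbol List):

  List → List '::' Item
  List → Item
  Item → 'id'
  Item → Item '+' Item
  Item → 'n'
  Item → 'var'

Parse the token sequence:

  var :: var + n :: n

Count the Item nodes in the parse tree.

5

[List [List [List [Item var]] :: [Item [Item var] + [Item n]]] :: [Item n]]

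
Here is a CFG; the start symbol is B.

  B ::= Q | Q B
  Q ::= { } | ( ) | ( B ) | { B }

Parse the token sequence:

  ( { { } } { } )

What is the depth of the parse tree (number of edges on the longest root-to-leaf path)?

[B [Q ( [B [Q { [B [Q { }]] }] [B [Q { }]]] )]]

6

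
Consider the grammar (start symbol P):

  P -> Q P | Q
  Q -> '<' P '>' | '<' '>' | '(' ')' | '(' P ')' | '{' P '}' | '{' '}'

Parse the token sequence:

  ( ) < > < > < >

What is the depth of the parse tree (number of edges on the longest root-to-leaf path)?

5

[P [Q ( )] [P [Q < >] [P [Q < >] [P [Q < >]]]]]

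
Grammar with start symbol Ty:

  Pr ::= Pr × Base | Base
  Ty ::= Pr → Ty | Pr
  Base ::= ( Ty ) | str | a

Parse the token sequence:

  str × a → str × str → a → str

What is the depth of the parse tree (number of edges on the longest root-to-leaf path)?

[Ty [Pr [Pr [Base str]] × [Base a]] → [Ty [Pr [Pr [Base str]] × [Base str]] → [Ty [Pr [Base a]] → [Ty [Pr [Base str]]]]]]

6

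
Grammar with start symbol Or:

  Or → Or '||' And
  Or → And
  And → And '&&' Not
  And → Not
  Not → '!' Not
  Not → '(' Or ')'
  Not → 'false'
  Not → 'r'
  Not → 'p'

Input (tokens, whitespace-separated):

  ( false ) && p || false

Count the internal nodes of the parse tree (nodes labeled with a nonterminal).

11

[Or [Or [And [And [Not ( [Or [And [Not false]]] )]] && [Not p]]] || [And [Not false]]]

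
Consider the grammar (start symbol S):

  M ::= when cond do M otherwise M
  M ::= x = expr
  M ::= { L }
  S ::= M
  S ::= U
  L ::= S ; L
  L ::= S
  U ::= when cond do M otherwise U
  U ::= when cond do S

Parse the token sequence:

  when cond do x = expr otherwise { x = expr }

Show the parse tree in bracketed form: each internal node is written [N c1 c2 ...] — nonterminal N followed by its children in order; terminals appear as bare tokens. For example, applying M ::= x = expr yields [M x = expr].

S
M
when cond do M otherwise M
when cond do x = expr otherwise M
when cond do x = expr otherwise { L }
when cond do x = expr otherwise { S }
when cond do x = expr otherwise { M }
when cond do x = expr otherwise { x = expr }

[S [M when cond do [M x = expr] otherwise [M { [L [S [M x = expr]]] }]]]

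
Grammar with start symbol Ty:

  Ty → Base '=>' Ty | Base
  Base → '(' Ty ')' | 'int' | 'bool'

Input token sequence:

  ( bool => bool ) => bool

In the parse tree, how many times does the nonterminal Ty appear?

[Ty [Base ( [Ty [Base bool] => [Ty [Base bool]]] )] => [Ty [Base bool]]]

4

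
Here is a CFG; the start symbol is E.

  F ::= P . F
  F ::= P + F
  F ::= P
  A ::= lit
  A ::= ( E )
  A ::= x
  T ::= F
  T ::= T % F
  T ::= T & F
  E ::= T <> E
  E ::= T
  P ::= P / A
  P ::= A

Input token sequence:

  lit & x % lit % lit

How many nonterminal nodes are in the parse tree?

17

[E [T [T [T [T [F [P [A lit]]]] & [F [P [A x]]]] % [F [P [A lit]]]] % [F [P [A lit]]]]]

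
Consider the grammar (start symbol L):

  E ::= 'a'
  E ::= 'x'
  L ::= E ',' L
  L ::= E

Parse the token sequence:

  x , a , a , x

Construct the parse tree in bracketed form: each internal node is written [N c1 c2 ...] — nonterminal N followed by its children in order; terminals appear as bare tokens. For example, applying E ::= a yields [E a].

L
E , L
x , L
x , E , L
x , a , L
x , a , E , L
x , a , a , L
x , a , a , E
x , a , a , x

[L [E x] , [L [E a] , [L [E a] , [L [E x]]]]]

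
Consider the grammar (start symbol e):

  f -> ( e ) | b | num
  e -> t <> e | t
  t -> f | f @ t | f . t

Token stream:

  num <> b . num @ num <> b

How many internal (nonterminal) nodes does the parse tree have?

13

[e [t [f num]] <> [e [t [f b] . [t [f num] @ [t [f num]]]] <> [e [t [f b]]]]]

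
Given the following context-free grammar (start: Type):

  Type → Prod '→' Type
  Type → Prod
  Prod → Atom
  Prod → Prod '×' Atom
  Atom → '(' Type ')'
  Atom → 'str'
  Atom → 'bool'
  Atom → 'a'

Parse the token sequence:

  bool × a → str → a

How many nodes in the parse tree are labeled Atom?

4

[Type [Prod [Prod [Atom bool]] × [Atom a]] → [Type [Prod [Atom str]] → [Type [Prod [Atom a]]]]]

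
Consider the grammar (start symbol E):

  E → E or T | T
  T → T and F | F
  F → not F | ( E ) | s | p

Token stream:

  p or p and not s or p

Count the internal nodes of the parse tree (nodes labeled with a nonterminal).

12

[E [E [E [T [F p]]] or [T [T [F p]] and [F not [F s]]]] or [T [F p]]]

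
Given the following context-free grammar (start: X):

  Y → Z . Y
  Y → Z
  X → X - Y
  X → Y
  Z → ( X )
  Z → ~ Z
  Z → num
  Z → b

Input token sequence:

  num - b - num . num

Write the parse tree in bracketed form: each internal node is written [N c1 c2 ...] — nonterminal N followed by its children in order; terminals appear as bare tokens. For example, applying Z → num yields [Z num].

[X [X [X [Y [Z num]]] - [Y [Z b]]] - [Y [Z num] . [Y [Z num]]]]

X
X - Y
X - Y - Y
Y - Y - Y
Z - Y - Y
num - Y - Y
num - Z - Y
num - b - Y
num - b - Z . Y
num - b - num . Y
num - b - num . Z
num - b - num . num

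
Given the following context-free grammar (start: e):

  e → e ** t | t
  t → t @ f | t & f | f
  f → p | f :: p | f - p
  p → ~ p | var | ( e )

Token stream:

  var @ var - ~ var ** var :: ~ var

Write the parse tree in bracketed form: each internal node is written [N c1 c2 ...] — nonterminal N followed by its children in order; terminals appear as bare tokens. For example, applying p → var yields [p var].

e
e ** t
t ** t
t @ f ** t
f @ f ** t
p @ f ** t
var @ f ** t
var @ f - p ** t
var @ p - p ** t
var @ var - p ** t
var @ var - ~ p ** t
var @ var - ~ var ** t
var @ var - ~ var ** f
var @ var - ~ var ** f :: p
var @ var - ~ var ** p :: p
var @ var - ~ var ** var :: p
var @ var - ~ var ** var :: ~ p
var @ var - ~ var ** var :: ~ var

[e [e [t [t [f [p var]]] @ [f [f [p var]] - [p ~ [p var]]]]] ** [t [f [f [p var]] :: [p ~ [p var]]]]]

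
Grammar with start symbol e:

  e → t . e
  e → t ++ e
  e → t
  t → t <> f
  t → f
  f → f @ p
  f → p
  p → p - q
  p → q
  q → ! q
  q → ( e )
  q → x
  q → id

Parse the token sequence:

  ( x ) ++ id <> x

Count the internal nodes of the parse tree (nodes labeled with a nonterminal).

[e [t [f [p [q ( [e [t [f [p [q x]]]]] )]]]] ++ [e [t [t [f [p [q id]]]] <> [f [p [q x]]]]]]

19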